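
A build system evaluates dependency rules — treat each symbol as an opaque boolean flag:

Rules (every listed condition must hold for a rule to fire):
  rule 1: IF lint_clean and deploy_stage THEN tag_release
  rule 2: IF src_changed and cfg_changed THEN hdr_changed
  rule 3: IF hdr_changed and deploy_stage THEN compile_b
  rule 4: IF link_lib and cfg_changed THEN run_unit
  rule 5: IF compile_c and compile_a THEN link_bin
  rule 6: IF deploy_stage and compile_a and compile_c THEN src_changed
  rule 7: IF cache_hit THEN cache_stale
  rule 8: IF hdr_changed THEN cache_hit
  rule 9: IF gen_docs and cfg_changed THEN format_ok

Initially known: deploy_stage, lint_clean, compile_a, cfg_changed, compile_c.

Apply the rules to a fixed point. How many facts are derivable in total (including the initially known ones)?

12

Round 1 fires rule 1, rule 5, rule 6, giving tag_release, link_bin, src_changed.
Round 2 fires rule 2, giving hdr_changed.
Round 3 fires rule 3, rule 8, giving compile_b, cache_hit.
Round 4 fires rule 7, giving cache_stale.
Closure: {cache_hit, cache_stale, cfg_changed, compile_a, compile_b, compile_c, deploy_stage, hdr_changed, link_bin, lint_clean, src_changed, tag_release} — 12 facts.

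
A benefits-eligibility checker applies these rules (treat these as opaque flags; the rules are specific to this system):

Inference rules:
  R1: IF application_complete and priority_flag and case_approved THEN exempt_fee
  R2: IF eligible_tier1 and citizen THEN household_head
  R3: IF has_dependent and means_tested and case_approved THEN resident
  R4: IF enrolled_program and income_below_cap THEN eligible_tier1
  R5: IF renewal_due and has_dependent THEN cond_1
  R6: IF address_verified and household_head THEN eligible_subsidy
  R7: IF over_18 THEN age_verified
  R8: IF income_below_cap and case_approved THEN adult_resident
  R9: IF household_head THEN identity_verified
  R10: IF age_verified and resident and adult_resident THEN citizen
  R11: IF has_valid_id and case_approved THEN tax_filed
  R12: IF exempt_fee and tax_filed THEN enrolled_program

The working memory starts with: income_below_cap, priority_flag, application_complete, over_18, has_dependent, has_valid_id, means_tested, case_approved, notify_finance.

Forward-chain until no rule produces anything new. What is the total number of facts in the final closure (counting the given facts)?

19

Round 1: R1 [IF application_complete and priority_flag and case_approved THEN exempt_fee]; R3 [IF has_dependent and means_tested and case_approved THEN resident]; R7 [IF over_18 THEN age_verified]; R8 [IF income_below_cap and case_approved THEN adult_resident]; R11 [IF has_valid_id and case_approved THEN tax_filed]. New: exempt_fee, resident, age_verified, adult_resident, tax_filed.
Round 2: R10 [IF age_verified and resident and adult_resident THEN citizen]; R12 [IF exempt_fee and tax_filed THEN enrolled_program]. New: citizen, enrolled_program.
Round 3: R4 [IF enrolled_program and income_below_cap THEN eligible_tier1]. New: eligible_tier1.
Round 4: R2 [IF eligible_tier1 and citizen THEN household_head]. New: household_head.
Round 5: R9 [IF household_head THEN identity_verified]. New: identity_verified.
Closure: {adult_resident, age_verified, application_complete, case_approved, citizen, eligible_tier1, enrolled_program, exempt_fee, has_dependent, has_valid_id, household_head, identity_verified, income_below_cap, means_tested, notify_finance, over_18, priority_flag, resident, tax_filed} — 19 facts.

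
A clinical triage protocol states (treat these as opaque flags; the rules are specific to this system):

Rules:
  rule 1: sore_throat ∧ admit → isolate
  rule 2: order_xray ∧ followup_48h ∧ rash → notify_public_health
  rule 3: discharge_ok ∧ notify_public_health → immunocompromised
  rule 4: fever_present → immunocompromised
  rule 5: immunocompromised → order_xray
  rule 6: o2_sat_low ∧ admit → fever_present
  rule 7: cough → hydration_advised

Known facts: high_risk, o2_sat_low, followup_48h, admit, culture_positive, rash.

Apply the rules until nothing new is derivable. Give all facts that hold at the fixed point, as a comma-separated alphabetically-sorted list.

admit, culture_positive, fever_present, followup_48h, high_risk, immunocompromised, notify_public_health, o2_sat_low, order_xray, rash

Round 1: rule 6 [o2_sat_low ∧ admit → fever_present]. Adds fever_present.
Round 2: rule 4 [fever_present → immunocompromised]. Adds immunocompromised.
Round 3: rule 5 [immunocompromised → order_xray]. Adds order_xray.
Round 4: rule 2 [order_xray ∧ followup_48h ∧ rash → notify_public_health]. Adds notify_public_health.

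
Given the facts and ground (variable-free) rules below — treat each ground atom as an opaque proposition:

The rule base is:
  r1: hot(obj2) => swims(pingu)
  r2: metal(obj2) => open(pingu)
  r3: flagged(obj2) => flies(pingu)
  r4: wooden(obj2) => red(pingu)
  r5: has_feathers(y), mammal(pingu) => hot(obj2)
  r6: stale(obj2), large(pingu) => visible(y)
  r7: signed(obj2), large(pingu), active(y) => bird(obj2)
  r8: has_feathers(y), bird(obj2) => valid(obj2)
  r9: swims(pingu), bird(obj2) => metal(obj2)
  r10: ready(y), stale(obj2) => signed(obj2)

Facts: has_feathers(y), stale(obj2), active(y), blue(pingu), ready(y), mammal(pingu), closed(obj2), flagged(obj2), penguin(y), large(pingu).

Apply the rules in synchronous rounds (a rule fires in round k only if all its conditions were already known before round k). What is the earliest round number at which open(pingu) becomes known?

[1] r3 [flagged(obj2) => flies(pingu)]; r5 [has_feathers(y), mammal(pingu) => hot(obj2)]; r6 [stale(obj2), large(pingu) => visible(y)]; r10 [ready(y), stale(obj2) => signed(obj2)]. ⇒ new: flies(pingu), hot(obj2), visible(y), signed(obj2).
[2] r1 [hot(obj2) => swims(pingu)]; r7 [signed(obj2), large(pingu), active(y) => bird(obj2)]. ⇒ new: swims(pingu), bird(obj2).
[3] r8 [has_feathers(y), bird(obj2) => valid(obj2)]; r9 [swims(pingu), bird(obj2) => metal(obj2)]. ⇒ new: valid(obj2), metal(obj2).
[4] r2 [metal(obj2) => open(pingu)]. ⇒ new: open(pingu).
open(pingu) first appears in round 4.

4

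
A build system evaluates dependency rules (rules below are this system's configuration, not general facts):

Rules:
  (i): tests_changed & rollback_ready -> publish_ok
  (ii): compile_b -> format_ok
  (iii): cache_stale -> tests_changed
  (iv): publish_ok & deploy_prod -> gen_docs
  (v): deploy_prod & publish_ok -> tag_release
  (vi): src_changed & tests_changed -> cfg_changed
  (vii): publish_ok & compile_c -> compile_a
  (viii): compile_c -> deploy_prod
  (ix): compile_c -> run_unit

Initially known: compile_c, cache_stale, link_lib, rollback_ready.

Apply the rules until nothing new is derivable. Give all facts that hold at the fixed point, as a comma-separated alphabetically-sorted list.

cache_stale, compile_a, compile_c, deploy_prod, gen_docs, link_lib, publish_ok, rollback_ready, run_unit, tag_release, tests_changed

Round 1: (iii) [cache_stale -> tests_changed]; (viii) [compile_c -> deploy_prod]; (ix) [compile_c -> run_unit]. Adds tests_changed, deploy_prod, run_unit.
Round 2: (i) [tests_changed & rollback_ready -> publish_ok]. Adds publish_ok.
Round 3: (iv) [publish_ok & deploy_prod -> gen_docs]; (v) [deploy_prod & publish_ok -> tag_release]; (vii) [publish_ok & compile_c -> compile_a]. Adds gen_docs, tag_release, compile_a.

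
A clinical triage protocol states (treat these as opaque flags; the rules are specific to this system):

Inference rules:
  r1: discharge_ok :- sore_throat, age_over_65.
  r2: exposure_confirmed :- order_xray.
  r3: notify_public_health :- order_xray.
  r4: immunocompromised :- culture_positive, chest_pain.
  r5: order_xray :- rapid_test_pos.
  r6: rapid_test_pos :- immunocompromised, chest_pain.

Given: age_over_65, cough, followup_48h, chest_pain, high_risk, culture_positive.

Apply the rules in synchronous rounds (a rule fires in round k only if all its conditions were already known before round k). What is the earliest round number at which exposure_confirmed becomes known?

4

Round 1 — r4, derive immunocompromised.
Round 2 — r6, derive rapid_test_pos.
Round 3 — r5, derive order_xray.
Round 4 — r2, r3, derive exposure_confirmed, notify_public_health.
exposure_confirmed first appears in round 4.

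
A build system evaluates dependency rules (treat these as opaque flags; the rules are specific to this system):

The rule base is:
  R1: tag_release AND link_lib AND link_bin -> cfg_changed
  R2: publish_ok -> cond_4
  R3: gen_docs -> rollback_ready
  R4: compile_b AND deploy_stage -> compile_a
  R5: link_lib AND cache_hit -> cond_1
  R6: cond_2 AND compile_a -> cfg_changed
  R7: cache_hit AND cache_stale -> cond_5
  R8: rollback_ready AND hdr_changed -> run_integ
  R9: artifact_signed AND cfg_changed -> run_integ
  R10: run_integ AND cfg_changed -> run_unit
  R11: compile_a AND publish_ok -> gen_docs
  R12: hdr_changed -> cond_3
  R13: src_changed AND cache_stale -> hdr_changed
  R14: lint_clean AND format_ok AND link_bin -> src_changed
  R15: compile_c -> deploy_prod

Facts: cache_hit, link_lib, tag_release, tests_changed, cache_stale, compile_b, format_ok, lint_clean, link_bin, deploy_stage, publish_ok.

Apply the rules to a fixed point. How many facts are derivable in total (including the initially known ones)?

23

Round 1: R1 [tag_release AND link_lib AND link_bin -> cfg_changed]; R2 [publish_ok -> cond_4]; R4 [compile_b AND deploy_stage -> compile_a]; R5 [link_lib AND cache_hit -> cond_1]; R7 [cache_hit AND cache_stale -> cond_5]; R14 [lint_clean AND format_ok AND link_bin -> src_changed]. Adds cfg_changed, cond_4, compile_a, cond_1, cond_5, src_changed.
Round 2: R11 [compile_a AND publish_ok -> gen_docs]; R13 [src_changed AND cache_stale -> hdr_changed]. Adds gen_docs, hdr_changed.
Round 3: R3 [gen_docs -> rollback_ready]; R12 [hdr_changed -> cond_3]. Adds rollback_ready, cond_3.
Round 4: R8 [rollback_ready AND hdr_changed -> run_integ]. Adds run_integ.
Round 5: R10 [run_integ AND cfg_changed -> run_unit]. Adds run_unit.
Closure: {cache_hit, cache_stale, cfg_changed, compile_a, compile_b, cond_1, cond_3, cond_4, cond_5, deploy_stage, format_ok, gen_docs, hdr_changed, link_bin, link_lib, lint_clean, publish_ok, rollback_ready, run_integ, run_unit, src_changed, tag_release, tests_changed} — 23 facts.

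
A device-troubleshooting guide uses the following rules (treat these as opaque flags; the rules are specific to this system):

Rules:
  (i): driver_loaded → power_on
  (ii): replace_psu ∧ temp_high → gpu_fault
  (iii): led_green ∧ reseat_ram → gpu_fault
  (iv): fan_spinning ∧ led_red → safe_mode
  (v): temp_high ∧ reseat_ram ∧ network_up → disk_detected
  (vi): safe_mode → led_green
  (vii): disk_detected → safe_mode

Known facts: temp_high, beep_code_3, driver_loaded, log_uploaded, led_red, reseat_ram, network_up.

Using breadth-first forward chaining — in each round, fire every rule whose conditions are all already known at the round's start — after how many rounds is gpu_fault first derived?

4

[1] (i) [driver_loaded → power_on]; (v) [temp_high ∧ reseat_ram ∧ network_up → disk_detected]. ⇒ new: power_on, disk_detected.
[2] (vii) [disk_detected → safe_mode]. ⇒ new: safe_mode.
[3] (vi) [safe_mode → led_green]. ⇒ new: led_green.
[4] (iii) [led_green ∧ reseat_ram → gpu_fault]. ⇒ new: gpu_fault.
gpu_fault first appears in round 4.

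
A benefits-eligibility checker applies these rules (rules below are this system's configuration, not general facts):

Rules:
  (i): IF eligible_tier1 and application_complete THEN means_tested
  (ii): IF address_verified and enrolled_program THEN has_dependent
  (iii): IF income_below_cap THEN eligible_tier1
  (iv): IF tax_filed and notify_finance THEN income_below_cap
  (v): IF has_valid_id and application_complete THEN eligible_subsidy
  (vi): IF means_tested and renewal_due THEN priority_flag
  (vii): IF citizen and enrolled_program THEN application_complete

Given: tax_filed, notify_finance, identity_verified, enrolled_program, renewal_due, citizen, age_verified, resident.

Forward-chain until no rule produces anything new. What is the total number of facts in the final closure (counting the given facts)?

13

Round 1 — (iv), (vii), derive income_below_cap, application_complete.
Round 2 — (iii), derive eligible_tier1.
Round 3 — (i), derive means_tested.
Round 4 — (vi), derive priority_flag.
Closure: {age_verified, application_complete, citizen, eligible_tier1, enrolled_program, identity_verified, income_below_cap, means_tested, notify_finance, priority_flag, renewal_due, resident, tax_filed} — 13 facts.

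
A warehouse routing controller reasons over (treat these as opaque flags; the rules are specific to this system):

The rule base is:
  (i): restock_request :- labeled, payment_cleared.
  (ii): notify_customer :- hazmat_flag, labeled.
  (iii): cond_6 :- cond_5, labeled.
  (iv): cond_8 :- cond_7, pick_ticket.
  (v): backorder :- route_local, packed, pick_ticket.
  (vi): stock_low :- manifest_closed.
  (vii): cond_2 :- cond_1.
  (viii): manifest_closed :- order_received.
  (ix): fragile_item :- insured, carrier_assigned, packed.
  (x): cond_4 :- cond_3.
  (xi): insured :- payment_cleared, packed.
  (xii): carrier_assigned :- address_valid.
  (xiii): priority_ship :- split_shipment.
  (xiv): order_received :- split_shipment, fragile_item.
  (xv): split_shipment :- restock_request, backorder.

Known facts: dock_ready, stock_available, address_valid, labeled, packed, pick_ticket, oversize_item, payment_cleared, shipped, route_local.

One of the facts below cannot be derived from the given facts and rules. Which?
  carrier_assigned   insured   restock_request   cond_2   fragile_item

[1] (i) [restock_request :- labeled, payment_cleared.]; (v) [backorder :- route_local, packed, pick_ticket.]; (xi) [insured :- payment_cleared, packed.]; (xii) [carrier_assigned :- address_valid.]. ⇒ new: restock_request, backorder, insured, carrier_assigned.
[2] (ix) [fragile_item :- insured, carrier_assigned, packed.]; (xv) [split_shipment :- restock_request, backorder.]. ⇒ new: fragile_item, split_shipment.
[3] (xiii) [priority_ship :- split_shipment.]; (xiv) [order_received :- split_shipment, fragile_item.]. ⇒ new: priority_ship, order_received.
[4] (viii) [manifest_closed :- order_received.]. ⇒ new: manifest_closed.
[5] (vi) [stock_low :- manifest_closed.]. ⇒ new: stock_low.
Derived: fragile_item (round 2), insured (round 1), restock_request (round 1), carrier_assigned (round 1). cond_2 never appears in any round.

cond_2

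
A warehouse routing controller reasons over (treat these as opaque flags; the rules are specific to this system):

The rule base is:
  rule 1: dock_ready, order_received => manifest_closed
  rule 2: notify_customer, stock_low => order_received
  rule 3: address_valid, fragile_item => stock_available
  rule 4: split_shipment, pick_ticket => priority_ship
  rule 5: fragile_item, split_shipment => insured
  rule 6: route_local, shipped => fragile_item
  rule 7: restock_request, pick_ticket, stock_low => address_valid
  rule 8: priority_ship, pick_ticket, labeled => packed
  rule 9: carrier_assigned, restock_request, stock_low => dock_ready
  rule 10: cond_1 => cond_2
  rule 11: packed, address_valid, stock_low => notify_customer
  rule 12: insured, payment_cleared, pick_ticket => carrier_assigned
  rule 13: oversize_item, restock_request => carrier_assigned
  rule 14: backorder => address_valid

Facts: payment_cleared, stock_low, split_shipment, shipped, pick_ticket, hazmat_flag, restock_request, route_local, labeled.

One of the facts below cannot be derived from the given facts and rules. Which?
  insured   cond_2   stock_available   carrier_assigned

Round 1: rule 4 [split_shipment, pick_ticket => priority_ship]; rule 6 [route_local, shipped => fragile_item]; rule 7 [restock_request, pick_ticket, stock_low => address_valid]. Adds priority_ship, fragile_item, address_valid.
Round 2: rule 3 [address_valid, fragile_item => stock_available]; rule 5 [fragile_item, split_shipment => insured]; rule 8 [priority_ship, pick_ticket, labeled => packed]. Adds stock_available, insured, packed.
Round 3: rule 11 [packed, address_valid, stock_low => notify_customer]; rule 12 [insured, payment_cleared, pick_ticket => carrier_assigned]. Adds notify_customer, carrier_assigned.
Round 4: rule 2 [notify_customer, stock_low => order_received]; rule 9 [carrier_assigned, restock_request, stock_low => dock_ready]. Adds order_received, dock_ready.
Round 5: rule 1 [dock_ready, order_received => manifest_closed]. Adds manifest_closed.
Derived: stock_available (round 2), carrier_assigned (round 3), insured (round 2). cond_2 never appears in any round.

cond_2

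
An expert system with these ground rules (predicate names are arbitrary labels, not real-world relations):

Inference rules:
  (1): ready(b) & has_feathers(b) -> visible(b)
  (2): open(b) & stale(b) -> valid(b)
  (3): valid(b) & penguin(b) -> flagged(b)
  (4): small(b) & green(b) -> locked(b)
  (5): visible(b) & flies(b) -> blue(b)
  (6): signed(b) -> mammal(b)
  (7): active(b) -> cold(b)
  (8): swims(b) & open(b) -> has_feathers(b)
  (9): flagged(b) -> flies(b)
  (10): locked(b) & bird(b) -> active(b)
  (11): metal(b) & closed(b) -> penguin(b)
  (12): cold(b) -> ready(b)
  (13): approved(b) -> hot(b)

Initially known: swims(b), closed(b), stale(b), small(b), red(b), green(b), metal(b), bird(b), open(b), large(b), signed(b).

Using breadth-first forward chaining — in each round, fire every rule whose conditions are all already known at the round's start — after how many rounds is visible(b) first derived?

Round 1: (2) [open(b) & stale(b) -> valid(b)]; (4) [small(b) & green(b) -> locked(b)]; (6) [signed(b) -> mammal(b)]; (8) [swims(b) & open(b) -> has_feathers(b)]; (11) [metal(b) & closed(b) -> penguin(b)]. Adds valid(b), locked(b), mammal(b), has_feathers(b), penguin(b).
Round 2: (3) [valid(b) & penguin(b) -> flagged(b)]; (10) [locked(b) & bird(b) -> active(b)]. Adds flagged(b), active(b).
Round 3: (7) [active(b) -> cold(b)]; (9) [flagged(b) -> flies(b)]. Adds cold(b), flies(b).
Round 4: (12) [cold(b) -> ready(b)]. Adds ready(b).
Round 5: (1) [ready(b) & has_feathers(b) -> visible(b)]. Adds visible(b).
visible(b) first appears in round 5.

5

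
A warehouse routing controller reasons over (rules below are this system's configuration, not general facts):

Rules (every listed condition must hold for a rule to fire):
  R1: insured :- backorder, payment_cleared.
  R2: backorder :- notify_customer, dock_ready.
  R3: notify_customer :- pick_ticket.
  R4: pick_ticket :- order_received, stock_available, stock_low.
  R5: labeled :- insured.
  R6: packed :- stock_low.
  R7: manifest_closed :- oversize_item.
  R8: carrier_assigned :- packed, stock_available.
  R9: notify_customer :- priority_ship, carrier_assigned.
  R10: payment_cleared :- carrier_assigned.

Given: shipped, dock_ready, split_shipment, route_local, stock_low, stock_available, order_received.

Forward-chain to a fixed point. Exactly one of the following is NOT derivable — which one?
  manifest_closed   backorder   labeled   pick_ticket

Round 1: R4 [pick_ticket :- order_received, stock_available, stock_low.]; R6 [packed :- stock_low.]. New: pick_ticket, packed.
Round 2: R3 [notify_customer :- pick_ticket.]; R8 [carrier_assigned :- packed, stock_available.]. New: notify_customer, carrier_assigned.
Round 3: R2 [backorder :- notify_customer, dock_ready.]; R10 [payment_cleared :- carrier_assigned.]. New: backorder, payment_cleared.
Round 4: R1 [insured :- backorder, payment_cleared.]. New: insured.
Round 5: R5 [labeled :- insured.]. New: labeled.
Derived: labeled (round 5), pick_ticket (round 1), backorder (round 3). manifest_closed never appears in any round.

manifest_closed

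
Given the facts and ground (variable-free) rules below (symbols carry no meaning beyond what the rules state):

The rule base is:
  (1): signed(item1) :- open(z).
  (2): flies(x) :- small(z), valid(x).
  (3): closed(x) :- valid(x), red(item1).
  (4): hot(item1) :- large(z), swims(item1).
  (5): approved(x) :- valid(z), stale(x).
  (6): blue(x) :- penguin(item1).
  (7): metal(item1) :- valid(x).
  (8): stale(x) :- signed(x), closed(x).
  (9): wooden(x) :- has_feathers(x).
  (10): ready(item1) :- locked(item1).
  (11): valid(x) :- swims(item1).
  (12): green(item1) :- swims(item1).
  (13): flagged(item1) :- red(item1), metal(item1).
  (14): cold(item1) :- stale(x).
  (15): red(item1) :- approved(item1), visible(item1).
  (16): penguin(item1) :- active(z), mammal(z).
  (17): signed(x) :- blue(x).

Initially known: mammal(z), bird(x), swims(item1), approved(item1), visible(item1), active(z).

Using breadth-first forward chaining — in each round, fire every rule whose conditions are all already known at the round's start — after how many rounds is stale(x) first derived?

4

Round 1 fires (11), (12), (15), (16), giving valid(x), green(item1), red(item1), penguin(item1).
Round 2 fires (3), (6), (7), giving closed(x), blue(x), metal(item1).
Round 3 fires (13), (17), giving flagged(item1), signed(x).
Round 4 fires (8), giving stale(x).
stale(x) first appears in round 4.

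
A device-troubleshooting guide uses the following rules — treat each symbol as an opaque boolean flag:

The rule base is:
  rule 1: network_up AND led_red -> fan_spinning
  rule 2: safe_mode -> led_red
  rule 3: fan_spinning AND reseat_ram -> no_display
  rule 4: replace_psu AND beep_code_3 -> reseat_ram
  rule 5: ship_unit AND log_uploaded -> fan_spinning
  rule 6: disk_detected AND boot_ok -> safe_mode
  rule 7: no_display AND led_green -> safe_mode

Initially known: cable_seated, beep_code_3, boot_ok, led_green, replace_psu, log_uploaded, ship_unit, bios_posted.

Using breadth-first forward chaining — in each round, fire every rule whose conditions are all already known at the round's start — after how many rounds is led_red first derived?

4

Round 1 fires rule 4, rule 5, giving reseat_ram, fan_spinning.
Round 2 fires rule 3, giving no_display.
Round 3 fires rule 7, giving safe_mode.
Round 4 fires rule 2, giving led_red.
led_red first appears in round 4.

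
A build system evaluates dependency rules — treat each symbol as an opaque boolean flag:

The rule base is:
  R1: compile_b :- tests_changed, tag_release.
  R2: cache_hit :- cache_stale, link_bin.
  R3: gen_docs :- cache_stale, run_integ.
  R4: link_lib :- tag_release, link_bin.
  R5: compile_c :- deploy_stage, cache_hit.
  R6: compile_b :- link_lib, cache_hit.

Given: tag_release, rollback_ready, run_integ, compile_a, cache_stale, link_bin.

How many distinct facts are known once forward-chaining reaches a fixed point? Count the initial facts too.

Round 1 fires R2, R3, R4, giving cache_hit, gen_docs, link_lib.
Round 2 fires R6, giving compile_b.
Closure: {cache_hit, cache_stale, compile_a, compile_b, gen_docs, link_bin, link_lib, rollback_ready, run_integ, tag_release} — 10 facts.

10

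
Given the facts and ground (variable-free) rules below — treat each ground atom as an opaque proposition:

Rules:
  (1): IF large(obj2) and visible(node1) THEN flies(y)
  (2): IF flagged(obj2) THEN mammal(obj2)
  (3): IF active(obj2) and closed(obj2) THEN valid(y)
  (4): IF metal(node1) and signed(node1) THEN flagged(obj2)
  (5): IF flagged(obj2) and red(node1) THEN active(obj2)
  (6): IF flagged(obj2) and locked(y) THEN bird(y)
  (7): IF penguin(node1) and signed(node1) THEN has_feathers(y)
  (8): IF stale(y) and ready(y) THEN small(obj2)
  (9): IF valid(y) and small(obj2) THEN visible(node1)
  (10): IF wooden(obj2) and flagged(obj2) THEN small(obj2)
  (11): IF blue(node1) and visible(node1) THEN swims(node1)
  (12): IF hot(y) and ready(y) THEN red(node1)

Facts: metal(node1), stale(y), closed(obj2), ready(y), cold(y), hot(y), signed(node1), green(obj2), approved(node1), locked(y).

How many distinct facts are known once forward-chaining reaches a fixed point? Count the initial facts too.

[1] (4) [IF metal(node1) and signed(node1) THEN flagged(obj2)]; (8) [IF stale(y) and ready(y) THEN small(obj2)]; (12) [IF hot(y) and ready(y) THEN red(node1)]. ⇒ new: flagged(obj2), small(obj2), red(node1).
[2] (2) [IF flagged(obj2) THEN mammal(obj2)]; (5) [IF flagged(obj2) and red(node1) THEN active(obj2)]; (6) [IF flagged(obj2) and locked(y) THEN bird(y)]. ⇒ new: mammal(obj2), active(obj2), bird(y).
[3] (3) [IF active(obj2) and closed(obj2) THEN valid(y)]. ⇒ new: valid(y).
[4] (9) [IF valid(y) and small(obj2) THEN visible(node1)]. ⇒ new: visible(node1).
Closure: {active(obj2), approved(node1), bird(y), closed(obj2), cold(y), flagged(obj2), green(obj2), hot(y), locked(y), mammal(obj2), metal(node1), ready(y), red(node1), signed(node1), small(obj2), stale(y), valid(y), visible(node1)} — 18 facts.

18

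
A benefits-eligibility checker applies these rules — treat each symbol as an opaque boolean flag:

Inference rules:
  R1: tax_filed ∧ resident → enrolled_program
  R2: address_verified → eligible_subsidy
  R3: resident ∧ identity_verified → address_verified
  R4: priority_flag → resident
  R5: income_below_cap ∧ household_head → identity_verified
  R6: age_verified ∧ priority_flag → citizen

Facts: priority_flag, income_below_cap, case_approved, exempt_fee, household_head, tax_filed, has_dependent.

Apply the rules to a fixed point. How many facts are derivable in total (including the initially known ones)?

12

Round 1 — R4, R5, derive resident, identity_verified.
Round 2 — R1, R3, derive enrolled_program, address_verified.
Round 3 — R2, derive eligible_subsidy.
Closure: {address_verified, case_approved, eligible_subsidy, enrolled_program, exempt_fee, has_dependent, household_head, identity_verified, income_below_cap, priority_flag, resident, tax_filed} — 12 facts.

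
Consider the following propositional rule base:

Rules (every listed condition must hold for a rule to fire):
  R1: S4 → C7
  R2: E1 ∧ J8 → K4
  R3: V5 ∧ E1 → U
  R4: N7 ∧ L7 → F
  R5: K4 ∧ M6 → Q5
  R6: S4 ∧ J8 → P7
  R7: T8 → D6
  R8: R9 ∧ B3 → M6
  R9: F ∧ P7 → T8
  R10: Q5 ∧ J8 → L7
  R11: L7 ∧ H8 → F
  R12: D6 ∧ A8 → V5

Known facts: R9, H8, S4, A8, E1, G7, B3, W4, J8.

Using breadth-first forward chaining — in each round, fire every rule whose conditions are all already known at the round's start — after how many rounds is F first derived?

4

Round 1 fires R1, R2, R6, R8, giving C7, K4, P7, M6.
Round 2 fires R5, giving Q5.
Round 3 fires R10, giving L7.
Round 4 fires R11, giving F.
F first appears in round 4.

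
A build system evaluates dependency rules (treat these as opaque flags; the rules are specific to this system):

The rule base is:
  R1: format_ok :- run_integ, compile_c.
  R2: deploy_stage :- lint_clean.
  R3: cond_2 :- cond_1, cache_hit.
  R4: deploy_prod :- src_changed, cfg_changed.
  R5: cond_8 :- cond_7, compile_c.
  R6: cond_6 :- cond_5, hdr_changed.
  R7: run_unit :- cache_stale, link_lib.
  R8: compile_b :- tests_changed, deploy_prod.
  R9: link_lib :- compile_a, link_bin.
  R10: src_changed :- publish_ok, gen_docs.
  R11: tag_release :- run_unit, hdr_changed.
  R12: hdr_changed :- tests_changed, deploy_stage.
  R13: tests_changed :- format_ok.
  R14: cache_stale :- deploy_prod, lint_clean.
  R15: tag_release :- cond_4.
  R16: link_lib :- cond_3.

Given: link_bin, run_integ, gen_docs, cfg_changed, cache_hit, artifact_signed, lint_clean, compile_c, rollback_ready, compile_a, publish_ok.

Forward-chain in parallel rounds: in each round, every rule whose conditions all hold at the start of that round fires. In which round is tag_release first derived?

5

Round 1: R1 [format_ok :- run_integ, compile_c.]; R2 [deploy_stage :- lint_clean.]; R9 [link_lib :- compile_a, link_bin.]; R10 [src_changed :- publish_ok, gen_docs.]. Adds format_ok, deploy_stage, link_lib, src_changed.
Round 2: R4 [deploy_prod :- src_changed, cfg_changed.]; R13 [tests_changed :- format_ok.]. Adds deploy_prod, tests_changed.
Round 3: R8 [compile_b :- tests_changed, deploy_prod.]; R12 [hdr_changed :- tests_changed, deploy_stage.]; R14 [cache_stale :- deploy_prod, lint_clean.]. Adds compile_b, hdr_changed, cache_stale.
Round 4: R7 [run_unit :- cache_stale, link_lib.]. Adds run_unit.
Round 5: R11 [tag_release :- run_unit, hdr_changed.]. Adds tag_release.
tag_release first appears in round 5.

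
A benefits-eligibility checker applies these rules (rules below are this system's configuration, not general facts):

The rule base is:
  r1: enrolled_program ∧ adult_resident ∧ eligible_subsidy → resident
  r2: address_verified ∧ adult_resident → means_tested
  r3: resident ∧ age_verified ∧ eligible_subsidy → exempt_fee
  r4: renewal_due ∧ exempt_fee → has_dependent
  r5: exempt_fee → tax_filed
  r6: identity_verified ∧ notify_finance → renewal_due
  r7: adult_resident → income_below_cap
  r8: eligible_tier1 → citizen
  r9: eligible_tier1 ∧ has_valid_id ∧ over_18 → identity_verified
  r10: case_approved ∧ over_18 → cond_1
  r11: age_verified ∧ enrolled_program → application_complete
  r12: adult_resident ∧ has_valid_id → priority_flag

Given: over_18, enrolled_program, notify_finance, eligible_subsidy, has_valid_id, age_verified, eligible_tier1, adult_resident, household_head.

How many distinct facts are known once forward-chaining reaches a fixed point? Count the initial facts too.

Round 1 fires r1, r7, r8, r9, r11, r12, giving resident, income_below_cap, citizen, identity_verified, application_complete, priority_flag.
Round 2 fires r3, r6, giving exempt_fee, renewal_due.
Round 3 fires r4, r5, giving has_dependent, tax_filed.
Closure: {adult_resident, age_verified, application_complete, citizen, eligible_subsidy, eligible_tier1, enrolled_program, exempt_fee, has_dependent, has_valid_id, household_head, identity_verified, income_below_cap, notify_finance, over_18, priority_flag, renewal_due, resident, tax_filed} — 19 facts.

19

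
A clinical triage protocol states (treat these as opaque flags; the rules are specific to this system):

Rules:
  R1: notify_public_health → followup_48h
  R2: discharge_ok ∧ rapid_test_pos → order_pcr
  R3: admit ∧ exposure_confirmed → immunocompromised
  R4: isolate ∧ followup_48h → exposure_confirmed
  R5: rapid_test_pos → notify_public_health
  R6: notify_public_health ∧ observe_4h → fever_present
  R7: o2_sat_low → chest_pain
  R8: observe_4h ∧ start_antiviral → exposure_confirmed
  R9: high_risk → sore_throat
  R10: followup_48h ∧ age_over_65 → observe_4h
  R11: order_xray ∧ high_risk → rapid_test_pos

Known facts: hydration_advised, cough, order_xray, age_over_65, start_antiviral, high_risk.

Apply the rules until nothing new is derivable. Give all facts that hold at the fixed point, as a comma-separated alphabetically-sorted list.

age_over_65, cough, exposure_confirmed, fever_present, followup_48h, high_risk, hydration_advised, notify_public_health, observe_4h, order_xray, rapid_test_pos, sore_throat, start_antiviral

Round 1 fires R9, R11, giving sore_throat, rapid_test_pos.
Round 2 fires R5, giving notify_public_health.
Round 3 fires R1, giving followup_48h.
Round 4 fires R10, giving observe_4h.
Round 5 fires R6, R8, giving fever_present, exposure_confirmed.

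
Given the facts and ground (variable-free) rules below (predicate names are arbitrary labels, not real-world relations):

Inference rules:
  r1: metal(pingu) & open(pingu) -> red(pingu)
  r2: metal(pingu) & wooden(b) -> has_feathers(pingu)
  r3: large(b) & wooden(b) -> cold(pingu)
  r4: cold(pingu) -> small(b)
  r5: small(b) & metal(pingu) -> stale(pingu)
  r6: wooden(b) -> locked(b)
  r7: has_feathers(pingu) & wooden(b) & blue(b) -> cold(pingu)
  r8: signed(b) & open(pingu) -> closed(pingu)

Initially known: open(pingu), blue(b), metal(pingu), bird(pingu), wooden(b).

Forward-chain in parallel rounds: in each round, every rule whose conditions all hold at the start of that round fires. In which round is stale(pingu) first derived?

Round 1 — r1, r2, r6, derive red(pingu), has_feathers(pingu), locked(b).
Round 2 — r7, derive cold(pingu).
Round 3 — r4, derive small(b).
Round 4 — r5, derive stale(pingu).
stale(pingu) first appears in round 4.

4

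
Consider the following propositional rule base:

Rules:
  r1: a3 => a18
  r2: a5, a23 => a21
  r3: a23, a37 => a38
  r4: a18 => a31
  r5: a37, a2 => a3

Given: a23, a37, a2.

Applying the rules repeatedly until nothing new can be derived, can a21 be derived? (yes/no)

Round 1 — r3, r5, derive a38, a3.
Round 2 — r1, derive a18.
Round 3 — r4, derive a31.
Fixed point reached. a21 is concluded only by r2; r2 needs a5 (never derived).

no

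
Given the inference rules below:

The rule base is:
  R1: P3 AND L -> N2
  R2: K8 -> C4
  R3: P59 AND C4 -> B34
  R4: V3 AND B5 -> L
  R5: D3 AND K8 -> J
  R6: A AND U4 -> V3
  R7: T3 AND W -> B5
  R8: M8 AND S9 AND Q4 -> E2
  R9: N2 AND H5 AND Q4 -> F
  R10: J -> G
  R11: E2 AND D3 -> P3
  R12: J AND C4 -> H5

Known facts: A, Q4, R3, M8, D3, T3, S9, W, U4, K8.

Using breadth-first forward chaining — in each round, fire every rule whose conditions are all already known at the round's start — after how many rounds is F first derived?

4

Round 1: R2 [K8 -> C4]; R5 [D3 AND K8 -> J]; R6 [A AND U4 -> V3]; R7 [T3 AND W -> B5]; R8 [M8 AND S9 AND Q4 -> E2]. New: C4, J, V3, B5, E2.
Round 2: R4 [V3 AND B5 -> L]; R10 [J -> G]; R11 [E2 AND D3 -> P3]; R12 [J AND C4 -> H5]. New: L, G, P3, H5.
Round 3: R1 [P3 AND L -> N2]. New: N2.
Round 4: R9 [N2 AND H5 AND Q4 -> F]. New: F.
F first appears in round 4.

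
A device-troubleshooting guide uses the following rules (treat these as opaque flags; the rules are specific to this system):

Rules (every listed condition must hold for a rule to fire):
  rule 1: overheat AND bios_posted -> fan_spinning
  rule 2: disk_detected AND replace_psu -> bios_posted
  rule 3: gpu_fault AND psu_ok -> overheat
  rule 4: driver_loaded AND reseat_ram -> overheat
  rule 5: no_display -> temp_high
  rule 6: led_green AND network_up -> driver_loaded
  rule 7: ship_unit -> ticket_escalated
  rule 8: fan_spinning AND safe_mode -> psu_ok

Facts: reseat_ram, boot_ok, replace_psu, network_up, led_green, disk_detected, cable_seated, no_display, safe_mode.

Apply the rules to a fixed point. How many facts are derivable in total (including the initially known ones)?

15

Round 1: rule 2 [disk_detected AND replace_psu -> bios_posted]; rule 5 [no_display -> temp_high]; rule 6 [led_green AND network_up -> driver_loaded]. Adds bios_posted, temp_high, driver_loaded.
Round 2: rule 4 [driver_loaded AND reseat_ram -> overheat]. Adds overheat.
Round 3: rule 1 [overheat AND bios_posted -> fan_spinning]. Adds fan_spinning.
Round 4: rule 8 [fan_spinning AND safe_mode -> psu_ok]. Adds psu_ok.
Closure: {bios_posted, boot_ok, cable_seated, disk_detected, driver_loaded, fan_spinning, led_green, network_up, no_display, overheat, psu_ok, replace_psu, reseat_ram, safe_mode, temp_high} — 15 facts.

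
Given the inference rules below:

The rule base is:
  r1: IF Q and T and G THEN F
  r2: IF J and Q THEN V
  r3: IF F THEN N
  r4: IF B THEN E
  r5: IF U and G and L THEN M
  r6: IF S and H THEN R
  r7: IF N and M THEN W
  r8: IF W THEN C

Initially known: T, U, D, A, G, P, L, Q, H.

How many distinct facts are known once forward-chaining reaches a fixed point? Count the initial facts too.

Round 1 fires r1, r5, giving F, M.
Round 2 fires r3, giving N.
Round 3 fires r7, giving W.
Round 4 fires r8, giving C.
Closure: {A, C, D, F, G, H, L, M, N, P, Q, T, U, W} — 14 facts.

14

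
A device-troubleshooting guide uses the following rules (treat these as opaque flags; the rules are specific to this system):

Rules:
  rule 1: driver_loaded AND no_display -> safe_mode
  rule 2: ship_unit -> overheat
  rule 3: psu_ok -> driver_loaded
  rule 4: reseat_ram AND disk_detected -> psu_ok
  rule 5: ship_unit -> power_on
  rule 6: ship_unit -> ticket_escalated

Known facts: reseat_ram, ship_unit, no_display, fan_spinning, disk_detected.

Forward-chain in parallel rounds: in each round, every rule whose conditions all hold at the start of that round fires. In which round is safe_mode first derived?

Round 1 — rule 2, rule 4, rule 5, rule 6, derive overheat, psu_ok, power_on, ticket_escalated.
Round 2 — rule 3, derive driver_loaded.
Round 3 — rule 1, derive safe_mode.
safe_mode first appears in round 3.

3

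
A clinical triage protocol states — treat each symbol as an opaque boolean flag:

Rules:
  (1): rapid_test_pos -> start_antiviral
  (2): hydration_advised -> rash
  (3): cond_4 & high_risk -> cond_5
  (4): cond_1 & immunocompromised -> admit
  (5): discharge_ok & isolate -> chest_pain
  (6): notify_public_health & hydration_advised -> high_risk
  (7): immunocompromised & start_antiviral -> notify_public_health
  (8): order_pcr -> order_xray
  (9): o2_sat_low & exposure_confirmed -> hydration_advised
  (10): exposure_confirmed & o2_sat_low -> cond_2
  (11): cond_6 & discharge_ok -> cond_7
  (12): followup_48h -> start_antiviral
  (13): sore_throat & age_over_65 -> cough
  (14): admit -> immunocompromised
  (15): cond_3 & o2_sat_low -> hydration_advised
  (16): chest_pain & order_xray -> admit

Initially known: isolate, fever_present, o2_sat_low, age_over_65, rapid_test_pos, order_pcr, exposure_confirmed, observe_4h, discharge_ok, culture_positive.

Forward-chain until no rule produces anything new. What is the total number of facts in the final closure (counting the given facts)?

Round 1: (1) [rapid_test_pos -> start_antiviral]; (5) [discharge_ok & isolate -> chest_pain]; (8) [order_pcr -> order_xray]; (9) [o2_sat_low & exposure_confirmed -> hydration_advised]; (10) [exposure_confirmed & o2_sat_low -> cond_2]. New: start_antiviral, chest_pain, order_xray, hydration_advised, cond_2.
Round 2: (2) [hydration_advised -> rash]; (16) [chest_pain & order_xray -> admit]. New: rash, admit.
Round 3: (14) [admit -> immunocompromised]. New: immunocompromised.
Round 4: (7) [immunocompromised & start_antiviral -> notify_public_health]. New: notify_public_health.
Round 5: (6) [notify_public_health & hydration_advised -> high_risk]. New: high_risk.
Closure: {admit, age_over_65, chest_pain, cond_2, culture_positive, discharge_ok, exposure_confirmed, fever_present, high_risk, hydration_advised, immunocompromised, isolate, notify_public_health, o2_sat_low, observe_4h, order_pcr, order_xray, rapid_test_pos, rash, start_antiviral} — 20 facts.

20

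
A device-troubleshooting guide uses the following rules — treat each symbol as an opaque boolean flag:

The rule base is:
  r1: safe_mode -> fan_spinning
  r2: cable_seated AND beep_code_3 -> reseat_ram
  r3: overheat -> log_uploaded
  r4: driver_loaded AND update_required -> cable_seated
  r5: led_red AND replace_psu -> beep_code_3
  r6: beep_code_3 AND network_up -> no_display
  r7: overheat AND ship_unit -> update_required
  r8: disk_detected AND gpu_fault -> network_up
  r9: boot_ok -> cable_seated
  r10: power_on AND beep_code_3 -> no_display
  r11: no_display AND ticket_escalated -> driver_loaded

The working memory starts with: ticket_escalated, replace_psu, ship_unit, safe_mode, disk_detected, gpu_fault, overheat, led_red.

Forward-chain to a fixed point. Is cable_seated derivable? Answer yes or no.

Round 1 fires r1, r3, r5, r7, r8, giving fan_spinning, log_uploaded, beep_code_3, update_required, network_up.
Round 2 fires r6, giving no_display.
Round 3 fires r11, giving driver_loaded.
Round 4 fires r4, giving cable_seated.
Round 5 fires r2, giving reseat_ram.
cable_seated appears in round 4, so it is derivable.

yes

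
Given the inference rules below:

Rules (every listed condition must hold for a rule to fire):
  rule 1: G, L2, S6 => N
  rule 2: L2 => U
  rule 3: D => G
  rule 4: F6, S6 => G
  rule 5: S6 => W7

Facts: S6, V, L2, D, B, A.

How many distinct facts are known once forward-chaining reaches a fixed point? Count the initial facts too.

Round 1 fires rule 2, rule 3, rule 5, giving U, G, W7.
Round 2 fires rule 1, giving N.
Closure: {A, B, D, G, L2, N, S6, U, V, W7} — 10 facts.

10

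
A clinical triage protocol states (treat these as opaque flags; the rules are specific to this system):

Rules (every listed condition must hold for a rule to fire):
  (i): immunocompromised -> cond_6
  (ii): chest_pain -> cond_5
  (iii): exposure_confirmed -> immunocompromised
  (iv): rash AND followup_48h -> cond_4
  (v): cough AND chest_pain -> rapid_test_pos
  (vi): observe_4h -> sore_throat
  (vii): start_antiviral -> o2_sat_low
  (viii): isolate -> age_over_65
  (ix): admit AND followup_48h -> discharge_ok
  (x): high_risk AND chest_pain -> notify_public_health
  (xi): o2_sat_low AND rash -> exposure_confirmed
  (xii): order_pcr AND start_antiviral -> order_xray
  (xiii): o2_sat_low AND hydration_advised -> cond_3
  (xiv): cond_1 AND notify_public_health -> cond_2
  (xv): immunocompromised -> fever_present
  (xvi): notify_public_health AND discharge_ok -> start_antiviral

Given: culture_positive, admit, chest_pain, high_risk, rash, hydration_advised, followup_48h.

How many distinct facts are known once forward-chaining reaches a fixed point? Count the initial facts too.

Round 1: (ii) [chest_pain -> cond_5]; (iv) [rash AND followup_48h -> cond_4]; (ix) [admit AND followup_48h -> discharge_ok]; (x) [high_risk AND chest_pain -> notify_public_health]. New: cond_5, cond_4, discharge_ok, notify_public_health.
Round 2: (xvi) [notify_public_health AND discharge_ok -> start_antiviral]. New: start_antiviral.
Round 3: (vii) [start_antiviral -> o2_sat_low]. New: o2_sat_low.
Round 4: (xi) [o2_sat_low AND rash -> exposure_confirmed]; (xiii) [o2_sat_low AND hydration_advised -> cond_3]. New: exposure_confirmed, cond_3.
Round 5: (iii) [exposure_confirmed -> immunocompromised]. New: immunocompromised.
Round 6: (i) [immunocompromised -> cond_6]; (xv) [immunocompromised -> fever_present]. New: cond_6, fever_present.
Closure: {admit, chest_pain, cond_3, cond_4, cond_5, cond_6, culture_positive, discharge_ok, exposure_confirmed, fever_present, followup_48h, high_risk, hydration_advised, immunocompromised, notify_public_health, o2_sat_low, rash, start_antiviral} — 18 facts.

18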